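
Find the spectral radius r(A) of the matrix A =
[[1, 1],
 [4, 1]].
r(A) = 3

The eigenvalues of A are the roots of its characteristic polynomial. With M = A (coefficients from the trace and determinant):
  p(λ) = det(λ I - M) = λ^2 - 2λ - 3.
For λ^2 - 2λ - 3 the discriminant is 16. It is a perfect square (4^2), so the roots are rational: λ = (2 ± 4)/2 = 3, -1.
Thus the eigenvalues (to 4 decimals) are 3 (modulus 3); -1 (modulus 1). The spectral radius is the largest modulus: r(A) = 3. (Cross-check: r(A) ≤ ||A||_2 ≈ 4.3028; equality holds whenever A is normal, though it can also hold for some non-normal A.)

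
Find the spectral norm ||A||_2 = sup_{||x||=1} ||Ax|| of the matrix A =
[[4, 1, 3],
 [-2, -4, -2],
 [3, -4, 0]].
||A||_2 ≈ 6.5659 (= sqrt(largest eigenvalue of A^T A))

||A||_2 = sigma_max(A) = sqrt(lambda_max(A^T A)). Form the symmetric matrix M = A^T A =
[[29, 0, 16],
 [0, 33, 11],
 [16, 11, 13]].
Its characteristic polynomial (trace, sum of principal 2x2 minors, determinant of M give the coefficients) is
  p(λ) = det(λ I - M) = λ^3 - 75λ^2 + 1386λ - 484.
No integer candidate from the rational root theorem (±divisors of 484) is a root, so the roots are irrational. The cubic discriminant is Δ = 238138164 > 0, so there are three distinct real roots. p(0) = -484 and p(1) = 828 have opposite signs, so a root lies in (0, 1); Newton's method refines it to λ ≈ 0.356. p(31) = 198 and p(32) = -164 have opposite signs, so a root lies in (31, 32); Newton's method refines it to λ ≈ 31.5335. p(43) = -54 and p(44) = 484 have opposite signs, so a root lies in (43, 44); Newton's method refines it to λ ≈ 43.1104. Check (Vieta): the three roots sum to 75, matching tr M = 75.
So the eigenvalues of A^T A are ≈ 0.356, 31.5335, 43.1104 (all ≥ 0, as they must be for A^T A). The largest is λ_max ≈ 43.1104, hence ||A||_2 = sqrt(λ_max) ≈ 6.5659.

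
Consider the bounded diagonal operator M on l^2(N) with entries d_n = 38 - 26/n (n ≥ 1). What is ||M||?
||M|| = 38

For a diagonal operator on l^2 with entries d_n, ||M|| = sup_n |d_n|. Here d_1 = 12, d_2 = 25, ..., and d_n = 38 - 26/n increases monotonically toward 38. All terms lie in [12, 38), so |d_n| = d_n and the supremum is the limit 38, which is not attained by any individual d_n. Hence ||M|| = 38.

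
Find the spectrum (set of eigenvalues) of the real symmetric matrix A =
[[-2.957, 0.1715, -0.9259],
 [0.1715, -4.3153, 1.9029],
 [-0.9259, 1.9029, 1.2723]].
sigma(A) ≈ {-5, -3, 2}

A is real symmetric, so its spectrum consists of real eigenvalues. Expanding the characteristic polynomial of the displayed matrix gives
  det(λ I - A) = p(λ) = λ^3 + (6)λ^2 + (-1)λ + (-30).
Solving p(λ) = 0 yields eigenvalues ≈ -5, -3, 2. (A is shown rounded to 4 decimals, so these recover the underlying integer eigenvalues to within that precision.)
Verification: the trace of A = -6 equals the sum of eigenvalues -6, and det(A) ≈ 30.0001 matches the eigenvalue product 30.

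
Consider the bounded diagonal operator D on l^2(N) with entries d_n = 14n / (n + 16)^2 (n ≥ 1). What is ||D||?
||D|| = 7/32 (attained at n = 16)

For D diagonal, ||D|| = sup_n |d_n|. Treat f(x) = 14x / (x + 16)^2 for real x > 0. By the quotient rule, f'(x) = 14(16 - x)/(x + 16)^3, which is positive for x < 16 and negative for x > 16. So f has a unique maximum at x = 16, and since 16 is a positive integer, the supremum over n ≥ 1 is attained at n = 16: d_16 = 14·16/(16 + 16)^2 = 14·16/1024 = 7/32. Hence ||D|| = 7/32.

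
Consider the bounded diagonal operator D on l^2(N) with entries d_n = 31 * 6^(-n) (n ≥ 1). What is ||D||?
||D|| = 31/6 (attained at n = 1)

For D diagonal, ||D|| = sup_n |d_n|. The sequence d_n = 31 * 6^(-n) is positive and strictly decreasing (ratio 6^(-1) < 1), so the supremum is d_1 = 31/6. Hence ||D|| = 31/6.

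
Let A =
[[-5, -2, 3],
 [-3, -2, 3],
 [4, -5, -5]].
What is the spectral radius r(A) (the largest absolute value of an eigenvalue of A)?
r(A) ≈ 7.0467

The eigenvalues of A are the roots of its characteristic polynomial. With M = A (coefficients from the trace, the sum of principal 2x2 minors, and det A):
  p(λ) = det(λ I - M) = λ^3 + 12λ^2 + 42λ + 50.
No integer candidate from the rational root theorem (±divisors of 50) is a root, so the roots are irrational. The cubic discriminant is Δ = -1836 < 0, so there is one real root and a complex-conjugate pair. p(-8) = -30 and p(-7) = 1 have opposite signs, so a root lies in (-8, -7); Newton's method refines it to λ ≈ -7.0467. Dividing out (λ - (-7.0467)) leaves approximately λ^2 + 4.9533λ + 7.0955. For λ^2 + 4.9533λ + 7.0955 the discriminant is -3.8468. It is negative, so the remaining roots are the complex-conjugate pair λ ≈ -2.4767 ± 0.9807i. Their product equals the constant term, so |λ|^2 ≈ 7.0955 and |λ| ≈ 2.6637.
Thus the eigenvalues (to 4 decimals) are -7.0467 (modulus 7.0467); -2.4767 ± 0.9807i (modulus 2.6637). The spectral radius is the largest modulus: r(A) ≈ 7.0467. (Cross-check: r(A) ≤ ||A||_2 ≈ 9.6418; equality holds whenever A is normal, though it can also hold for some non-normal A.)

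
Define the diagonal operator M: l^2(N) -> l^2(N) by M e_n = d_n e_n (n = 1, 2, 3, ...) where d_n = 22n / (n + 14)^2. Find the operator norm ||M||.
||M|| = 11/28 (attained at n = 14)

For M diagonal, ||M|| = sup_n |d_n|. Treat f(x) = 22x / (x + 14)^2 for real x > 0. By the quotient rule, f'(x) = 22(14 - x)/(x + 14)^3, which is positive for x < 14 and negative for x > 14. So f has a unique maximum at x = 14, and since 14 is a positive integer, the supremum over n ≥ 1 is attained at n = 14: d_14 = 22·14/(14 + 14)^2 = 22·14/784 = 11/28. Hence ||M|| = 11/28.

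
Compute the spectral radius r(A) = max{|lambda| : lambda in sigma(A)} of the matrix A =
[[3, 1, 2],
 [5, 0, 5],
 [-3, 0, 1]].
r(A) ≈ 3.5696

The eigenvalues of A are the roots of its characteristic polynomial. With M = A (coefficients from the trace, the sum of principal 2x2 minors, and det A):
  p(λ) = det(λ I - M) = λ^3 - 4λ^2 + 4λ + 20.
No integer candidate from the rational root theorem (±divisors of 20) is a root, so the roots are irrational. The cubic discriminant is Δ = -11440 < 0, so there is one real root and a complex-conjugate pair. p(-2) = -12 and p(-1) = 11 have opposite signs, so a root lies in (-2, -1); Newton's method refines it to λ ≈ -1.5696. Dividing out (λ - (-1.5696)) leaves approximately λ^2 - 5.5696λ + 12.7421. For λ^2 - 5.5696λ + 12.7421 the discriminant is -19.9478. It is negative, so the remaining roots are the complex-conjugate pair λ ≈ 2.7848 ± 2.2331i. Their product equals the constant term, so |λ|^2 ≈ 12.7421 and |λ| ≈ 3.5696.
Thus the eigenvalues (to 4 decimals) are -1.5696 (modulus 1.5696); 2.7848 ± 2.2331i (modulus 3.5696). The spectral radius is the largest modulus: r(A) ≈ 3.5696. (Cross-check: r(A) ≤ ||A||_2 ≈ 8.0898; equality holds whenever A is normal, though it can also hold for some non-normal A.)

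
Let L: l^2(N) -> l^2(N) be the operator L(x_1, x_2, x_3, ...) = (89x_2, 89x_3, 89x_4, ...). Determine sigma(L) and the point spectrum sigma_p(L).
sigma(L) = closed disk {z in C : |z| ≤ 89}; sigma_p(L) = open disk {z in C : |z| < 89}

Note L = 89·V where V is the unit left shift (V x)_k = x_{k+1}; so sigma(L) = 89·sigma(V) and ||L|| = 89||V||. ||L x||^2 = 7921sum_{k≥2} |x_k|^2 ≤ 7921||x||^2, with equality on {x : x_1 = 0}, so ||L|| = 89. For any lambda with |lambda| < 89, set r = lambda/89 (|r| < 1); the vector x = (1, r, r^2, ...) is in l^2 and satisfies L x = 89(r, r^2, ...) = lambda x, so lambda is an eigenvalue. On the boundary |lambda| = 89 the geometric series diverges, so no l^2 eigenvector exists, but these lambda lie in the approximate point spectrum. Hence sigma(L) is the closed disk of radius 89 and sigma_p(L) is the open disk.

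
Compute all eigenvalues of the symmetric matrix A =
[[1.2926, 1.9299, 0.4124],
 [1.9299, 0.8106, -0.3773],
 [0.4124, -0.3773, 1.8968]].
sigma(A) ≈ {-1, 2, 3}

A is real symmetric, so its spectrum consists of real eigenvalues. Expanding the characteristic polynomial of the displayed matrix gives
  det(λ I - A) = p(λ) = λ^3 + (-4)λ^2 + (1)λ + (6).
Solving p(λ) = 0 yields eigenvalues ≈ -1, 2, 3. (A is shown rounded to 4 decimals, so these recover the underlying integer eigenvalues to within that precision.)
Verification: the trace of A = 4 equals the sum of eigenvalues 4, and det(A) ≈ -5.9997 matches the eigenvalue product -6.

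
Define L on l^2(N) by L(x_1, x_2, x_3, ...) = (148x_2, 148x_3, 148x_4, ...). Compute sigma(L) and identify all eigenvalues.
sigma(L) = closed disk {z in C : |z| ≤ 148}; sigma_p(L) = open disk {z in C : |z| < 148}

Note L = 148·V where V is the unit left shift (V x)_k = x_{k+1}; so sigma(L) = 148·sigma(V) and ||L|| = 148||V||. ||L x||^2 = 21904sum_{k≥2} |x_k|^2 ≤ 21904||x||^2, with equality on {x : x_1 = 0}, so ||L|| = 148. For any lambda with |lambda| < 148, set r = lambda/148 (|r| < 1); the vector x = (1, r, r^2, ...) is in l^2 and satisfies L x = 148(r, r^2, ...) = lambda x, so lambda is an eigenvalue. On the boundary |lambda| = 148 the geometric series diverges, so no l^2 eigenvector exists, but these lambda lie in the approximate point spectrum. Hence sigma(L) is the closed disk of radius 148 and sigma_p(L) is the open disk.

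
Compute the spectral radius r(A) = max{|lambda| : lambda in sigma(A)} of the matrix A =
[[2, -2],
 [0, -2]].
r(A) = 2

The eigenvalues of A are the roots of its characteristic polynomial. With M = A (coefficients from the trace and determinant):
  p(λ) = det(λ I - M) = λ^2 - 4.
For λ^2 - 4 the discriminant is 16. It is a perfect square (4^2), so the roots are rational: λ = (0 ± 4)/2 = 2, -2.
Thus the eigenvalues (to 4 decimals) are 2 (modulus 2); -2 (modulus 2). The spectral radius is the largest modulus: r(A) = 2. (Cross-check: r(A) ≤ ||A||_2 ≈ 3.2361; equality holds whenever A is normal, though it can also hold for some non-normal A.)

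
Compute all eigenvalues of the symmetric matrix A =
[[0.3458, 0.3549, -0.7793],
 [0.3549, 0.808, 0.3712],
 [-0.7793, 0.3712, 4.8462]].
sigma(A) ≈ {0, 1, 5}

A is real symmetric, so its spectrum consists of real eigenvalues. Expanding the characteristic polynomial of the displayed matrix gives
  det(λ I - A) = p(λ) = λ^3 + (-6)λ^2 + (5)λ + (0).
Solving p(λ) = 0 yields eigenvalues ≈ 0, 1, 5. (A is shown rounded to 4 decimals, so these recover the underlying integer eigenvalues to within that precision.)
Verification: the trace of A = 6 equals the sum of eigenvalues 6, and det(A) ≈ -0.0000 matches the eigenvalue product 0.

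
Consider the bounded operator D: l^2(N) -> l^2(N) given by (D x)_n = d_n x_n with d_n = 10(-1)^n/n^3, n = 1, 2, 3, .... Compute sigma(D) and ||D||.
sigma(D) = {10(-1)^n/n^3 : n ≥ 1} ∪ {0}; ||D|| = 10

A bounded diagonal operator on l^2 with diagonal entries d_n has spectrum equal to the closure of {d_n : n ≥ 1}: every d_n is an eigenvalue (with eigenvector e_n), so {d_n} ⊂ sigma(D); the spectrum is closed, so its closure is too; and for lambda not in the closure, (D - lambda I) has bounded inverse (the diagonal entries 1/(d_n - lambda) are bounded). For our sequence d_n = 10(-1)^n/n^3, n = 1, 2, 3, ...:
  - {d_n} = {10(-1)^n/n^3 : n ≥ 1}; the only limit point is 0
  - closure = {10(-1)^n/n^3 : n ≥ 1} ∪ {0}
For the norm: a diagonal operator has ||D|| = sup_n |d_n|. Here |d_n| = 10/n^3 is decreasing, so sup_n |d_n| = |d_1| = 10. So ||D|| = 10.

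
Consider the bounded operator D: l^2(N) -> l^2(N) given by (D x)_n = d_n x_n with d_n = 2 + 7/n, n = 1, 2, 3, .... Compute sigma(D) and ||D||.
sigma(D) = {2 + 7/n : n ≥ 1} ∪ {2}; ||D|| = 9

A bounded diagonal operator on l^2 with diagonal entries d_n has spectrum equal to the closure of {d_n : n ≥ 1}: every d_n is an eigenvalue (with eigenvector e_n), so {d_n} ⊂ sigma(D); the spectrum is closed, so its closure is too; and for lambda not in the closure, (D - lambda I) has bounded inverse (the diagonal entries 1/(d_n - lambda) are bounded). For our sequence d_n = 2 + 7/n, n = 1, 2, 3, ...:
  - {d_n} = {2 + 7/n : n ≥ 1}; the only limit point is 2
  - closure = {2 + 7/n : n ≥ 1} ∪ {2}
For the norm: a diagonal operator has ||D|| = sup_n |d_n|. Here d_n = 2 + 7/n is positive and decreasing, so sup_n |d_n| = d_1 = 2 + 7 = 9. So ||D|| = 9.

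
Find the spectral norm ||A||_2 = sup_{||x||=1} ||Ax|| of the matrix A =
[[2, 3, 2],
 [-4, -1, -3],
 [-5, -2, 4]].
||A||_2 ≈ 7.4286 (= sqrt(largest eigenvalue of A^T A))

||A||_2 = sigma_max(A) = sqrt(lambda_max(A^T A)). Form the symmetric matrix M = A^T A =
[[45, 20, -4],
 [20, 14, 1],
 [-4, 1, 29]].
Its characteristic polynomial (trace, sum of principal 2x2 minors, determinant of M give the coefficients) is
  p(λ) = det(λ I - M) = λ^3 - 88λ^2 + 1924λ - 6241.
No integer candidate from the rational root theorem (±divisors of 6241) is a root, so the roots are irrational. The cubic discriminant is Δ = 1133937509 > 0, so there are three distinct real roots. p(3) = -1234 and p(4) = 111 have opposite signs, so a root lies in (3, 4); Newton's method refines it to λ ≈ 3.9129. p(28) = 591 and p(29) = -64 have opposite signs, so a root lies in (28, 29); Newton's method refines it to λ ≈ 28.9026. p(55) = -246 and p(56) = 1151 have opposite signs, so a root lies in (55, 56); Newton's method refines it to λ ≈ 55.1845. Check (Vieta): the three roots sum to 88, matching tr M = 88.
So the eigenvalues of A^T A are ≈ 3.9129, 28.9026, 55.1845 (all ≥ 0, as they must be for A^T A). The largest is λ_max ≈ 55.1845, hence ||A||_2 = sqrt(λ_max) ≈ 7.4286.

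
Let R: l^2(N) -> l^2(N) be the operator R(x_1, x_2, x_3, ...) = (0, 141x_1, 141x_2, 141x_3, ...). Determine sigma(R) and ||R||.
sigma(R) = closed disk {z in C : |z| ≤ 141}; ||R|| = 141

Note R = 141·U where U is the unit right shift (U x)_k = x_{k-1} (with x_0 := 0); so ||R|| = 141||U|| and sigma(R) = 141·sigma(U). ||R x||^2 = sum_{k≥1} |141x_k|^2 = 19881||x||^2, so ||R|| = 141 and sigma(R) ⊂ {|z| ≤ 141}. For any |lambda| < 141, the equation (R - lambda I) x = 0 forces x_1 = 0, then 141x_k = lambda x_{k+1} ⇒ x = 0, so R has no eigenvalues. But (R - lambda I) is not surjective for |lambda| < 141: solving (R - lambda I) x = e_1 would require x_n proportional to (lambda/141)^(-n), which is not in l^2. So every |lambda| < 141 lies in the residual spectrum. The boundary |lambda| = 141 is in the approximate point spectrum (the spectrum is closed). Hence sigma(R) is the closed disk of radius 141.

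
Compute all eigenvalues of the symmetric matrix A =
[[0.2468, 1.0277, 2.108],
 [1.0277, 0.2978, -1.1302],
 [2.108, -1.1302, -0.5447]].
sigma(A) ≈ {-3, 1, 2}

A is real symmetric, so its spectrum consists of real eigenvalues. Expanding the characteristic polynomial of the displayed matrix gives
  det(λ I - A) = p(λ) = λ^3 + (0)λ^2 + (-7)λ + (6).
Solving p(λ) = 0 yields eigenvalues ≈ -3, 1, 2. (A is shown rounded to 4 decimals, so these recover the underlying integer eigenvalues to within that precision.)
Verification: the trace of A = 0 equals the sum of eigenvalues 0, and det(A) ≈ -6.0002 matches the eigenvalue product -6.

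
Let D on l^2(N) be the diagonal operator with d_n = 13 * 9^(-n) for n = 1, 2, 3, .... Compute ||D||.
||D|| = 13/9 (attained at n = 1)

For D diagonal, ||D|| = sup_n |d_n|. The sequence d_n = 13 * 9^(-n) is positive and strictly decreasing (ratio 9^(-1) < 1), so the supremum is d_1 = 13/9. Hence ||D|| = 13/9.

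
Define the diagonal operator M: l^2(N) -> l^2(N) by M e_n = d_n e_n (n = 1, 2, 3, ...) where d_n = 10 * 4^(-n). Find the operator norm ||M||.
||M|| = 5/2 (attained at n = 1)

For M diagonal, ||M|| = sup_n |d_n|. The sequence d_n = 10 * 4^(-n) is positive and strictly decreasing (ratio 4^(-1) < 1), so the supremum is d_1 = 10/4 = 5/2. Hence ||M|| = 5/2.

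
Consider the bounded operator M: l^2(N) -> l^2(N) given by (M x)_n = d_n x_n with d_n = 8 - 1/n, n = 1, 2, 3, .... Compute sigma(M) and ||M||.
sigma(M) = {8 - 1/n : n ≥ 1} ∪ {8}; ||M|| = 8

A bounded diagonal operator on l^2 with diagonal entries d_n has spectrum equal to the closure of {d_n : n ≥ 1}: every d_n is an eigenvalue (with eigenvector e_n), so {d_n} ⊂ sigma(M); the spectrum is closed, so its closure is too; and for lambda not in the closure, (M - lambda I) has bounded inverse (the diagonal entries 1/(d_n - lambda) are bounded). For our sequence d_n = 8 - 1/n, n = 1, 2, 3, ...:
  - {d_n} = {8 - 1/n : n ≥ 1}; the only limit point is 8
  - closure = {8 - 1/n : n ≥ 1} ∪ {8}
For the norm: a diagonal operator has ||M|| = sup_n |d_n|. Here d_n = 8 - 1/n increases monotonically from d_1 = 7 toward 8, with all terms in [7, 8); so sup_n |d_n| = 8 (the supremum is the limit, not attained). So ||M|| = 8.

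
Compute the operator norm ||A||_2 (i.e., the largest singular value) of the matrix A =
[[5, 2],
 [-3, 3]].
||A||_2 = sqrt((47 + sqrt(445))/2) ≈ 5.835 (= sqrt(largest eigenvalue of A^T A))

||A||_2 = sigma_max(A) = sqrt(lambda_max(A^T A)). Form the symmetric matrix M = A^T A =
[[34, 1],
 [1, 13]].
Its characteristic polynomial (trace, determinant of M give the coefficients) is
  p(λ) = det(λ I - M) = λ^2 - 47λ + 441.
For λ^2 - 47λ + 441 the discriminant is 445. It is nonnegative but not a perfect square, so the roots are real and irrational: λ = (47 ± sqrt(445))/2 ≈ 34.0475, 12.9525.
So the eigenvalues of A^T A are ≈ 12.9525, 34.0475 (all ≥ 0, as they must be for A^T A). The largest is λ_max = (47 + sqrt(445))/2 ≈ 34.0475, hence ||A||_2 = sqrt(λ_max) = sqrt((47 + sqrt(445))/2) ≈ 5.835.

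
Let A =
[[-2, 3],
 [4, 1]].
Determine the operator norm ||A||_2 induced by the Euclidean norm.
||A||_2 = sqrt((30 + sqrt(116))/2) ≈ 4.515 (= sqrt(largest eigenvalue of A^T A))

||A||_2 = sigma_max(A) = sqrt(lambda_max(A^T A)). Form the symmetric matrix M = A^T A =
[[20, -2],
 [-2, 10]].
Its characteristic polynomial (trace, determinant of M give the coefficients) is
  p(λ) = det(λ I - M) = λ^2 - 30λ + 196.
For λ^2 - 30λ + 196 the discriminant is 116. It is nonnegative but not a perfect square, so the roots are real and irrational: λ = (30 ± sqrt(116))/2 ≈ 20.3852, 9.6148.
So the eigenvalues of A^T A are ≈ 9.6148, 20.3852 (all ≥ 0, as they must be for A^T A). The largest is λ_max = (30 + sqrt(116))/2 ≈ 20.3852, hence ||A||_2 = sqrt(λ_max) = sqrt((30 + sqrt(116))/2) ≈ 4.515.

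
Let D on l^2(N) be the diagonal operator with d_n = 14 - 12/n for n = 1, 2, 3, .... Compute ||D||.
||D|| = 14

For a diagonal operator on l^2 with entries d_n, ||D|| = sup_n |d_n|. Here d_1 = 2, d_2 = 8, ..., and d_n = 14 - 12/n increases monotonically toward 14. All terms lie in [2, 14), so |d_n| = d_n and the supremum is the limit 14, which is not attained by any individual d_n. Hence ||D|| = 14.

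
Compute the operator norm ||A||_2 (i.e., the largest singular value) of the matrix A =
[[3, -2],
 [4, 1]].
||A||_2 = sqrt((30 + sqrt(416))/2) ≈ 5.0198 (= sqrt(largest eigenvalue of A^T A))

||A||_2 = sigma_max(A) = sqrt(lambda_max(A^T A)). Form the symmetric matrix M = A^T A =
[[25, -2],
 [-2, 5]].
Its characteristic polynomial (trace, determinant of M give the coefficients) is
  p(λ) = det(λ I - M) = λ^2 - 30λ + 121.
For λ^2 - 30λ + 121 the discriminant is 416. It is nonnegative but not a perfect square, so the roots are real and irrational: λ = (30 ± sqrt(416))/2 ≈ 25.198, 4.802.
So the eigenvalues of A^T A are ≈ 4.802, 25.198 (all ≥ 0, as they must be for A^T A). The largest is λ_max = (30 + sqrt(416))/2 ≈ 25.198, hence ||A||_2 = sqrt(λ_max) = sqrt((30 + sqrt(416))/2) ≈ 5.0198.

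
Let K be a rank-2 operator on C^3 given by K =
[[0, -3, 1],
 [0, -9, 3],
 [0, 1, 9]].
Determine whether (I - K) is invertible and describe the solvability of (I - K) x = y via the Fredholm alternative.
(I - K) is invertible (det(I - K) = -83 ≠ 0), so for every y in C^3 the equation (I - K) x = y has a unique solution.

K has rank 2 and factors as K = U V^T = u1 v1^T + u2 v2^T with u1 = (1, 3, 1), v1 = (0, -2, 3), u2 = (-1, -3, 3), v2 = (0, 1, 2) (multiplying out reproduces the displayed K). The nonzero eigenvalues of U V^T coincide with those of the 2 x 2 matrix G = V^T U = [[v1·u1, v1·u2], [v2·u1, v2·u2]] = [[-3, 15], [5, 3]], and by the Sylvester determinant identity det(I_3 - U V^T) = det(I_2 - V^T U) = det([[4, -15], [-5, -2]]) = (4)(-2) - (-15)(-5) = -83. (Direct check: I - K =
[[1, 3, -1],
 [0, 10, -3],
 [0, -1, -8]]
has determinant -83.) The finite-dimensional Fredholm alternative says: either (I - K) is invertible, or ker(I - K) ≠ {0} and then range(I - K) = ker((I - K)^*)^⊥, with dim ker(I - K) = dim ker((I - K)^*). Since det(I - K) ≠ 0, 1 is not an eigenvalue of K and ker(I - K) = {0}, so we are in the first case: for every y there is a unique x = (I - K)^(-1) y. (Explicitly, by the Woodbury identity, (I - U V^T)^(-1) = I + U (I_2 - G)^(-1) V^T.)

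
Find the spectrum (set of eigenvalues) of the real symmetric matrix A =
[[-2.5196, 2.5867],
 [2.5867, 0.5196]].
sigma(A) ≈ {-4, 2}

A is real symmetric, so its spectrum consists of real eigenvalues. Expanding the characteristic polynomial of the displayed matrix gives
  det(λ I - A) = p(λ) = λ^2 + (2)λ + (-8).
Solving p(λ) = 0 yields eigenvalues ≈ -4, 2. (A is shown rounded to 4 decimals, so these recover the underlying integer eigenvalues to within that precision.)
Verification: the trace of A = -2 equals the sum of eigenvalues -2, and det(A) ≈ -8.0002 matches the eigenvalue product -8.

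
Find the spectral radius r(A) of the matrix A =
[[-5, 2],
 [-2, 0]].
r(A) = 4

The eigenvalues of A are the roots of its characteristic polynomial. With M = A (coefficients from the trace and determinant):
  p(λ) = det(λ I - M) = λ^2 + 5λ + 4.
For λ^2 + 5λ + 4 the discriminant is 9. It is a perfect square (3^2), so the roots are rational: λ = (-5 ± 3)/2 = -1, -4.
Thus the eigenvalues (to 4 decimals) are -1 (modulus 1); -4 (modulus 4). The spectral radius is the largest modulus: r(A) = 4. (Cross-check: r(A) ≤ ||A||_2 ≈ 5.7016; equality holds whenever A is normal, though it can also hold for some non-normal A.)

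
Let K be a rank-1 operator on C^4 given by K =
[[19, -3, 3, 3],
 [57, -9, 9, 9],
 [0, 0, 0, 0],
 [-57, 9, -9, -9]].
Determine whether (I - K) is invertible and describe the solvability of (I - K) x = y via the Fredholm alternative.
(I - K) is singular (det(I - K) = 0, i.e. 1 ∈ sigma(K)). (I - K) x = y is solvable iff y ⊥ ker((I - K)^*) = span{(19, -3, 3, 3)}, i.e. iff 19y_1 - 3y_2 + 3y_3 + 3y_4 = 0. When solvable, the solutions are x = y + c·(1, 3, 0, -3), c arbitrary (ker(I - K) = span{(1, 3, 0, -3)}, dimension 1).

K has rank 1, so it is an outer product K = u v^T: every row of K is a multiple of one row vector. Reading off the entries, u = (1, 3, 0, -3) and v = (19, -3, 3, 3) (row i of K equals u_i·v^T). A rank-one matrix u v^T satisfies K u = u (v·u) and kills the (3)-dimensional subspace v^⊥, so its characteristic polynomial is lambda^3 (lambda - v·u) with v·u = tr K = 1. Hence the eigenvalues of I - K are 1 (multiplicity 3) and 1 - (1) = 0, so det(I - K) = 0. (Direct check: I - K =
[[-18, 3, -3, -3],
 [-57, 10, -9, -9],
 [0, 0, 1, 0],
 [57, -9, 9, 10]]
has determinant 0.) So 1 is an eigenvalue of K and (I - K) is not invertible. The finite-dimensional Fredholm alternative says: either (I - K) is invertible, or ker(I - K) ≠ {0} and then range(I - K) = ker((I - K)^*)^⊥, with dim ker(I - K) = dim ker((I - K)^*). We are in the second case, so we need both kernels. Kernel of I - K: (I - K) u = u - u (v·u) = u - u = 0, so ker(I - K) = span{u} = span{(1, 3, 0, -3)} (it is exactly 1-dimensional because rank(I - K) = 3). Kernel of the adjoint: K is real, so (I - K)^* = I - K^T = I - v u^T, and (I - v u^T) v = v - v (u·v) = 0; hence ker((I - K)^*) = span{v} = span{(19, -3, 3, 3)}. Therefore (I - K) x = y is solvable iff <y, v> = 0, i.e. iff 19y_1 - 3y_2 + 3y_3 + 3y_4 = 0. When this holds, K y = u (v·y) = 0, so (I - K) y = y and x = y is a particular solution; the full solution set is the line x = y + c·u = y + c·(1, 3, 0, -3), c ∈ C.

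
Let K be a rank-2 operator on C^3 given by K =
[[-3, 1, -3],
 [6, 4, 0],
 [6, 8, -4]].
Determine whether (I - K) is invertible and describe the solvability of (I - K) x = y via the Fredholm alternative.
(I - K) is singular (det(I - K) = 0, i.e. 1 ∈ sigma(K)). (I - K) x = y is solvable iff y ⊥ ker((I - K)^*) = span{(15, 19, -9)}, i.e. iff 15y_1 + 19y_2 - 9y_3 = 0. When solvable, x is determined up to adding multiples of (-1, 2, 2) (ker(I - K) = span{(-1, 2, 2)}, dimension 1).

K has rank 2 and factors as K = U V^T = u1 v1^T + u2 v2^T with u1 = (-1, 2, 2), v1 = (3, 1, 1), u2 = (-1, -1, -3), v2 = (0, -2, 2) (multiplying out reproduces the displayed K). The nonzero eigenvalues of U V^T coincide with those of the 2 x 2 matrix G = V^T U = [[v1·u1, v1·u2], [v2·u1, v2·u2]] = [[1, -7], [0, -4]], and by the Sylvester determinant identity det(I_3 - U V^T) = det(I_2 - V^T U) = det([[0, 7], [0, 5]]) = (0)(5) - (7)(0) = 0. (Direct check: I - K =
[[4, -1, 3],
 [-6, -3, 0],
 [-6, -8, 5]]
has determinant 0.) So 1 is an eigenvalue of K and (I - K) is not invertible. The finite-dimensional Fredholm alternative says: either (I - K) is invertible, or ker(I - K) ≠ {0} and then range(I - K) = ker((I - K)^*)^⊥, with dim ker(I - K) = dim ker((I - K)^*). We are in the second case, so we compute both kernels via the 2 x 2 reduction. If (I - U V^T) x = 0 then x = U (V^T x) lies in the column space of U; writing x = U b gives U (I_2 - G) b = 0, and since u1, u2 are independent, (I_2 - G) b = 0. With I_2 - G = [[0, 7], [0, 5]] (singular, as its determinant is 0) a null vector is b = (1, 0), so ker(I - K) = span{1·u1 + (0)·u2} = span{(-1, 2, 2)}. For the adjoint, (I - K)^* = I - K^T = I - V U^T, and the same argument gives ker((I - K)^*) = {V a : (I_2 - G)^T a = 0}; (I_2 - G)^T = [[0, 0], [7, 5]] has null vector a = (5, -7), so ker((I - K)^*) = span{5·v1 + (-7)·v2} = span{(15, 19, -9)}. (Both kernels are 1-dimensional, matching rank(I - K) = 2.) Therefore (I - K) x = y is solvable iff <y, (15, 19, -9)> = 0, i.e. iff 15y_1 + 19y_2 - 9y_3 = 0; when solvable the solution set is the line x_p + c·(-1, 2, 2), c ∈ C.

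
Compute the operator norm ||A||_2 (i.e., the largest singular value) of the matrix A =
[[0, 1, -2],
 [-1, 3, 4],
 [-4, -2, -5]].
||A||_2 ≈ 7.8135 (= sqrt(largest eigenvalue of A^T A))

||A||_2 = sigma_max(A) = sqrt(lambda_max(A^T A)). Form the symmetric matrix M = A^T A =
[[17, 5, 16],
 [5, 14, 20],
 [16, 20, 45]].
Its characteristic polynomial (trace, sum of principal 2x2 minors, determinant of M give the coefficients) is
  p(λ) = det(λ I - M) = λ^3 - 76λ^2 + 952λ - 2401.
No integer candidate from the rational root theorem (±divisors of 2401) is a root, so the roots are irrational. The cubic discriminant is Δ = 538939877 > 0, so there are three distinct real roots. p(3) = -202 and p(4) = 255 have opposite signs, so a root lies in (3, 4); Newton's method refines it to λ ≈ 3.4074. p(11) = 206 and p(12) = -193 have opposite signs, so a root lies in (11, 12); Newton's method refines it to λ ≈ 11.5421. p(61) = -144 and p(62) = 2807 have opposite signs, so a root lies in (61, 62); Newton's method refines it to λ ≈ 61.0506. Check (Vieta): the three roots sum to 76, matching tr M = 76.
So the eigenvalues of A^T A are ≈ 3.4074, 11.5421, 61.0506 (all ≥ 0, as they must be for A^T A). The largest is λ_max ≈ 61.0506, hence ||A||_2 = sqrt(λ_max) ≈ 7.8135.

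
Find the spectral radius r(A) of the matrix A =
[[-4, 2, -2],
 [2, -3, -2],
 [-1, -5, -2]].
r(A) ≈ 5.4482

The eigenvalues of A are the roots of its characteristic polynomial. With M = A (coefficients from the trace, the sum of principal 2x2 minors, and det A):
  p(λ) = det(λ I - M) = λ^3 + 9λ^2 + 10λ - 54.
No integer candidate from the rational root theorem (±divisors of 54) is a root, so the roots are irrational. The cubic discriminant is Δ = -4648 < 0, so there is one real root and a complex-conjugate pair. p(1) = -34 and p(2) = 10 have opposite signs, so a root lies in (1, 2); Newton's method refines it to λ ≈ 1.8192. Dividing out (λ - (1.8192)) leaves approximately λ^2 + 10.8192λ + 29.6828. For λ^2 + 10.8192λ + 29.6828 the discriminant is -1.6752. It is negative, so the remaining roots are the complex-conjugate pair λ ≈ -5.4096 ± 0.6471i. Their product equals the constant term, so |λ|^2 ≈ 29.6828 and |λ| ≈ 5.4482.
Thus the eigenvalues (to 4 decimals) are 1.8192 (modulus 1.8192); -5.4096 ± 0.6471i (modulus 5.4482). The spectral radius is the largest modulus: r(A) ≈ 5.4482. (Cross-check: r(A) ≤ ||A||_2 ≈ 6.67; equality holds whenever A is normal, though it can also hold for some non-normal A.)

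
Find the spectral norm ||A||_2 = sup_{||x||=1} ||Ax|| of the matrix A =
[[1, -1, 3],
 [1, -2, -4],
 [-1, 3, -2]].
||A||_2 ≈ 5.3989 (= sqrt(largest eigenvalue of A^T A))

||A||_2 = sigma_max(A) = sqrt(lambda_max(A^T A)). Form the symmetric matrix M = A^T A =
[[3, -6, 1],
 [-6, 14, -1],
 [1, -1, 29]].
Its characteristic polynomial (trace, sum of principal 2x2 minors, determinant of M give the coefficients) is
  p(λ) = det(λ I - M) = λ^3 - 46λ^2 + 497λ - 169.
No integer candidate from the rational root theorem (±divisors of 169) is a root, so the roots are irrational. The cubic discriminant is Δ = 34593073 > 0, so there are three distinct real roots. p(0) = -169 and p(1) = 283 have opposite signs, so a root lies in (0, 1); Newton's method refines it to λ ≈ 0.3514. p(16) = 103 and p(17) = -101 have opposite signs, so a root lies in (16, 17); Newton's method refines it to λ ≈ 16.5006. p(29) = -53 and p(30) = 341 have opposite signs, so a root lies in (29, 30); Newton's method refines it to λ ≈ 29.148. Check (Vieta): the three roots sum to 46, matching tr M = 46.
So the eigenvalues of A^T A are ≈ 0.3514, 16.5006, 29.148 (all ≥ 0, as they must be for A^T A). The largest is λ_max ≈ 29.148, hence ||A||_2 = sqrt(λ_max) ≈ 5.3989.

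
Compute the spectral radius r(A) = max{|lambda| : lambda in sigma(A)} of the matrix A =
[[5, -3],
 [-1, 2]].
r(A) = (7 + sqrt(21))/2 ≈ 5.7913

The eigenvalues of A are the roots of its characteristic polynomial. With M = A (coefficients from the trace and determinant):
  p(λ) = det(λ I - M) = λ^2 - 7λ + 7.
For λ^2 - 7λ + 7 the discriminant is 21. It is nonnegative but not a perfect square, so the roots are real and irrational: λ = (7 ± sqrt(21))/2 ≈ 5.7913, 1.2087.
Thus the eigenvalues (to 4 decimals) are 5.7913 (modulus 5.7913); 1.2087 (modulus 1.2087). The spectral radius is the largest modulus: r(A) = (7 + sqrt(21))/2 ≈ 5.7913. (Cross-check: r(A) ≤ ||A||_2 ≈ 6.1401; equality holds whenever A is normal, though it can also hold for some non-normal A.)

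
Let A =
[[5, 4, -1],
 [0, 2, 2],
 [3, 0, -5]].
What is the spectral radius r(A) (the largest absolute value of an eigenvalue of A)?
r(A) ≈ 5.3921

The eigenvalues of A are the roots of its characteristic polynomial. With M = A (coefficients from the trace, the sum of principal 2x2 minors, and det A):
  p(λ) = det(λ I - M) = λ^3 - 2λ^2 - 22λ + 20.
No integer candidate from the rational root theorem (±divisors of 20) is a root, so the roots are irrational. The cubic discriminant is Δ = 50208 > 0, so there are three distinct real roots. p(-5) = -45 and p(-4) = 12 have opposite signs, so a root lies in (-5, -4); Newton's method refines it to λ ≈ -4.2623. p(0) = 20 and p(1) = -3 have opposite signs, so a root lies in (0, 1); Newton's method refines it to λ ≈ 0.8702. p(5) = -15 and p(6) = 32 have opposite signs, so a root lies in (5, 6); Newton's method refines it to λ ≈ 5.3921. Check (Vieta): the three roots sum to 2, matching tr M = 2.
Thus the eigenvalues (to 4 decimals) are -4.2623 (modulus 4.2623); 0.8702 (modulus 0.8702); 5.3921 (modulus 5.3921). The spectral radius is the largest modulus: r(A) ≈ 5.3921. (Cross-check: r(A) ≤ ||A||_2 ≈ 7.6457; equality holds whenever A is normal, though it can also hold for some non-normal A.)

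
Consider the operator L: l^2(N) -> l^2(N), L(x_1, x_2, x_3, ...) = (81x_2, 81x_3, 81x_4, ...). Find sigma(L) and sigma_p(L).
sigma(L) = closed disk {z in C : |z| ≤ 81}; sigma_p(L) = open disk {z in C : |z| < 81}

Note L = 81·V where V is the unit left shift (V x)_k = x_{k+1}; so sigma(L) = 81·sigma(V) and ||L|| = 81||V||. ||L x||^2 = 6561sum_{k≥2} |x_k|^2 ≤ 6561||x||^2, with equality on {x : x_1 = 0}, so ||L|| = 81. For any lambda with |lambda| < 81, set r = lambda/81 (|r| < 1); the vector x = (1, r, r^2, ...) is in l^2 and satisfies L x = 81(r, r^2, ...) = lambda x, so lambda is an eigenvalue. On the boundary |lambda| = 81 the geometric series diverges, so no l^2 eigenvector exists, but these lambda lie in the approximate point spectrum. Hence sigma(L) is the closed disk of radius 81 and sigma_p(L) is the open disk.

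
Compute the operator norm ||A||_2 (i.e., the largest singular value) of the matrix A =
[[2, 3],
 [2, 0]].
||A||_2 = sqrt((17 + sqrt(145))/2) ≈ 3.8106 (= sqrt(largest eigenvalue of A^T A))

||A||_2 = sigma_max(A) = sqrt(lambda_max(A^T A)). Form the symmetric matrix M = A^T A =
[[8, 6],
 [6, 9]].
Its characteristic polynomial (trace, determinant of M give the coefficients) is
  p(λ) = det(λ I - M) = λ^2 - 17λ + 36.
For λ^2 - 17λ + 36 the discriminant is 145. It is nonnegative but not a perfect square, so the roots are real and irrational: λ = (17 ± sqrt(145))/2 ≈ 14.5208, 2.4792.
So the eigenvalues of A^T A are ≈ 2.4792, 14.5208 (all ≥ 0, as they must be for A^T A). The largest is λ_max = (17 + sqrt(145))/2 ≈ 14.5208, hence ||A||_2 = sqrt(λ_max) = sqrt((17 + sqrt(145))/2) ≈ 3.8106.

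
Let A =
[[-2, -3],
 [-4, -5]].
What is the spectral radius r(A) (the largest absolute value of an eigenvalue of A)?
r(A) = (7 + sqrt(57))/2 ≈ 7.2749

The eigenvalues of A are the roots of its characteristic polynomial. With M = A (coefficients from the trace and determinant):
  p(λ) = det(λ I - M) = λ^2 + 7λ - 2.
For λ^2 + 7λ - 2 the discriminant is 57. It is nonnegative but not a perfect square, so the roots are real and irrational: λ = (-7 ± sqrt(57))/2 ≈ 0.2749, -7.2749.
Thus the eigenvalues (to 4 decimals) are 0.2749 (modulus 0.2749); -7.2749 (modulus 7.2749). The spectral radius is the largest modulus: r(A) = (7 + sqrt(57))/2 ≈ 7.2749. (Cross-check: r(A) ≤ ||A||_2 ≈ 7.3434; equality holds whenever A is normal, though it can also hold for some non-normal A.)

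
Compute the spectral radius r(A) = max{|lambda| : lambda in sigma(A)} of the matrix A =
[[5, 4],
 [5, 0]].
r(A) = (5 + sqrt(105))/2 ≈ 7.6235

The eigenvalues of A are the roots of its characteristic polynomial. With M = A (coefficients from the trace and determinant):
  p(λ) = det(λ I - M) = λ^2 - 5λ - 20.
For λ^2 - 5λ - 20 the discriminant is 105. It is nonnegative but not a perfect square, so the roots are real and irrational: λ = (5 ± sqrt(105))/2 ≈ 7.6235, -2.6235.
Thus the eigenvalues (to 4 decimals) are 7.6235 (modulus 7.6235); -2.6235 (modulus 2.6235). The spectral radius is the largest modulus: r(A) = (5 + sqrt(105))/2 ≈ 7.6235. (Cross-check: r(A) ≤ ||A||_2 ≈ 7.6973; equality holds whenever A is normal, though it can also hold for some non-normal A.)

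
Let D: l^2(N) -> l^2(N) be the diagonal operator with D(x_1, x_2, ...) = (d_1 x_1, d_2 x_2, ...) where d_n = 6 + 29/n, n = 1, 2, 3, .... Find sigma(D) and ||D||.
sigma(D) = {6 + 29/n : n ≥ 1} ∪ {6}; ||D|| = 35

A bounded diagonal operator on l^2 with diagonal entries d_n has spectrum equal to the closure of {d_n : n ≥ 1}: every d_n is an eigenvalue (with eigenvector e_n), so {d_n} ⊂ sigma(D); the spectrum is closed, so its closure is too; and for lambda not in the closure, (D - lambda I) has bounded inverse (the diagonal entries 1/(d_n - lambda) are bounded). For our sequence d_n = 6 + 29/n, n = 1, 2, 3, ...:
  - {d_n} = {6 + 29/n : n ≥ 1}; the only limit point is 6
  - closure = {6 + 29/n : n ≥ 1} ∪ {6}
For the norm: a diagonal operator has ||D|| = sup_n |d_n|. Here d_n = 6 + 29/n is positive and decreasing, so sup_n |d_n| = d_1 = 6 + 29 = 35. So ||D|| = 35.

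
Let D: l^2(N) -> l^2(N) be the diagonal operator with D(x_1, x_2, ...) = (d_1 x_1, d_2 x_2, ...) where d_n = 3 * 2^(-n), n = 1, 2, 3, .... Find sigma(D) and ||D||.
sigma(D) = {3 * 2^(-n) : n ≥ 1} ∪ {0}; ||D|| = 3/2

A bounded diagonal operator on l^2 with diagonal entries d_n has spectrum equal to the closure of {d_n : n ≥ 1}: every d_n is an eigenvalue (with eigenvector e_n), so {d_n} ⊂ sigma(D); the spectrum is closed, so its closure is too; and for lambda not in the closure, (D - lambda I) has bounded inverse (the diagonal entries 1/(d_n - lambda) are bounded). For our sequence d_n = 3 * 2^(-n), n = 1, 2, 3, ...:
  - {d_n} = {3 * 2^(-n) : n ≥ 1}; the only limit point is 0
  - closure = {3 * 2^(-n) : n ≥ 1} ∪ {0}
For the norm: a diagonal operator has ||D|| = sup_n |d_n|. Here d_n = 3 * 2^(-n) is positive and decreasing, so sup_n |d_n| = d_1 = 3/2. So ||D|| = 3/2.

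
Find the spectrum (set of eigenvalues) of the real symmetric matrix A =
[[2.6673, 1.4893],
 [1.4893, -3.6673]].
sigma(A) ≈ {-4, 3}

A is real symmetric, so its spectrum consists of real eigenvalues. Expanding the characteristic polynomial of the displayed matrix gives
  det(λ I - A) = p(λ) = λ^2 + (1)λ + (-12).
Solving p(λ) = 0 yields eigenvalues ≈ -4, 3. (A is shown rounded to 4 decimals, so these recover the underlying integer eigenvalues to within that precision.)
Verification: the trace of A = -1 equals the sum of eigenvalues -1, and det(A) ≈ -11.9998 matches the eigenvalue product -12.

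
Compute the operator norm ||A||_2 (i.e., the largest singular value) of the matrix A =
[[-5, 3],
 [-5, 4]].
||A||_2 = sqrt((75 + sqrt(5525))/2) ≈ 8.6409 (= sqrt(largest eigenvalue of A^T A))

||A||_2 = sigma_max(A) = sqrt(lambda_max(A^T A)). Form the symmetric matrix M = A^T A =
[[50, -35],
 [-35, 25]].
Its characteristic polynomial (trace, determinant of M give the coefficients) is
  p(λ) = det(λ I - M) = λ^2 - 75λ + 25.
For λ^2 - 75λ + 25 the discriminant is 5525. It is nonnegative but not a perfect square, so the roots are real and irrational: λ = (75 ± sqrt(5525))/2 ≈ 74.6652, 0.3348.
So the eigenvalues of A^T A are ≈ 0.3348, 74.6652 (all ≥ 0, as they must be for A^T A). The largest is λ_max = (75 + sqrt(5525))/2 ≈ 74.6652, hence ||A||_2 = sqrt(λ_max) = sqrt((75 + sqrt(5525))/2) ≈ 8.6409.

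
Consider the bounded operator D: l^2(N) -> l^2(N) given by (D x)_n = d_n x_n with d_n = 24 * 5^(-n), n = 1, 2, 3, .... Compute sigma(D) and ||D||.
sigma(D) = {24 * 5^(-n) : n ≥ 1} ∪ {0}; ||D|| = 24/5

A bounded diagonal operator on l^2 with diagonal entries d_n has spectrum equal to the closure of {d_n : n ≥ 1}: every d_n is an eigenvalue (with eigenvector e_n), so {d_n} ⊂ sigma(D); the spectrum is closed, so its closure is too; and for lambda not in the closure, (D - lambda I) has bounded inverse (the diagonal entries 1/(d_n - lambda) are bounded). For our sequence d_n = 24 * 5^(-n), n = 1, 2, 3, ...:
  - {d_n} = {24 * 5^(-n) : n ≥ 1}; the only limit point is 0
  - closure = {24 * 5^(-n) : n ≥ 1} ∪ {0}
For the norm: a diagonal operator has ||D|| = sup_n |d_n|. Here d_n = 24 * 5^(-n) is positive and decreasing, so sup_n |d_n| = d_1 = 24/5. So ||D|| = 24/5.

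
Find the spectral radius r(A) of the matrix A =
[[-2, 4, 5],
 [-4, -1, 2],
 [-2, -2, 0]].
r(A) ≈ 5.7084

The eigenvalues of A are the roots of its characteristic polynomial. With M = A (coefficients from the trace, the sum of principal 2x2 minors, and det A):
  p(λ) = det(λ I - M) = λ^3 + 3λ^2 + 32λ - 6.
No integer candidate from the rational root theorem (±divisors of 6) is a root, so the roots are irrational. The cubic discriminant is Δ = -132548 < 0, so there is one real root and a complex-conjugate pair. p(0) = -6 and p(1) = 30 have opposite signs, so a root lies in (0, 1); Newton's method refines it to λ ≈ 0.1841. Dividing out (λ - (0.1841)) leaves approximately λ^2 + 3.1841λ + 32.5863. For λ^2 + 3.1841λ + 32.5863 the discriminant is -120.2065. It is negative, so the remaining roots are the complex-conjugate pair λ ≈ -1.5921 ± 5.4819i. Their product equals the constant term, so |λ|^2 ≈ 32.5863 and |λ| ≈ 5.7084.
Thus the eigenvalues (to 4 decimals) are 0.1841 (modulus 0.1841); -1.5921 ± 5.4819i (modulus 5.7084). The spectral radius is the largest modulus: r(A) ≈ 5.7084. (Cross-check: r(A) ≤ ||A||_2 ≈ 7.1726; equality holds whenever A is normal, though it can also hold for some non-normal A.)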